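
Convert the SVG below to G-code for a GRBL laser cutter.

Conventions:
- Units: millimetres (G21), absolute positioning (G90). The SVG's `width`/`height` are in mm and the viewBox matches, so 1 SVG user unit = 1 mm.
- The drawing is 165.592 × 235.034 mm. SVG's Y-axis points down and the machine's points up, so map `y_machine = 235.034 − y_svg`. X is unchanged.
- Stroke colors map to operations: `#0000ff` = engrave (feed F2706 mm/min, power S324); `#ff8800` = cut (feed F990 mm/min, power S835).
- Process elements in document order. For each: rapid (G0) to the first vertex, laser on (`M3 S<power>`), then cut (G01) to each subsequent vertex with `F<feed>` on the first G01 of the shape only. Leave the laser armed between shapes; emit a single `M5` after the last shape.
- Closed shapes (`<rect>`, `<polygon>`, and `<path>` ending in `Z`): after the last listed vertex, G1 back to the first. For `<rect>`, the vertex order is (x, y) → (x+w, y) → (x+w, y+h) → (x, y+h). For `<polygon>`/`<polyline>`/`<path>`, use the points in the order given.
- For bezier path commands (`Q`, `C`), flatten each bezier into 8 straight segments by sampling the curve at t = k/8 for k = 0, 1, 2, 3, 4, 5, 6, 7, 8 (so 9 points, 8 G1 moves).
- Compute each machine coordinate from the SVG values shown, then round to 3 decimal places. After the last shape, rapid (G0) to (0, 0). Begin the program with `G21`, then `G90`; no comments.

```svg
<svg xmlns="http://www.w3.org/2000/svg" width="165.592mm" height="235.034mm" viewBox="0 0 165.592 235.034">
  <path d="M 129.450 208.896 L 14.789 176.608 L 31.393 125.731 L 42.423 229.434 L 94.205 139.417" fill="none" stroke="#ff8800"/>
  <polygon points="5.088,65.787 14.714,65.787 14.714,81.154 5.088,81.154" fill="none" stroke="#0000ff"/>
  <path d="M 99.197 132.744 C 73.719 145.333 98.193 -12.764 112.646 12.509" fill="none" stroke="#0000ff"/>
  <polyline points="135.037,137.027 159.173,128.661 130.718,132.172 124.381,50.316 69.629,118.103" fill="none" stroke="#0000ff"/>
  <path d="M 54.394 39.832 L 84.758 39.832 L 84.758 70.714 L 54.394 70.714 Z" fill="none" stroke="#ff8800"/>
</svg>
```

1 u = 1 mm; y_m = 235.034 − y.

[1] `<path>` open polyline, #ff8800→cut S835 F990: (129.450,26.138) → (14.789,58.426) → (31.393,109.303) → (42.423,5.600) → (94.205,95.617)

[2] `<polygon>` rectangle, #0000ff→engrave S324 F2706: (5.088,169.247) → (14.714,169.247) → (14.714,153.880) → (5.088,153.880) → (5.088,169.247) (closed)

[3] `<path>` cubic bezier, #0000ff→engrave S324 F2706: (99.197,102.290) → (91.867,104.879) → (88.517,119.320) → (88.445,141.465) → (90.947,167.164) → (95.321,192.269) → (100.864,212.630) → (106.874,224.098) → (112.646,222.525)

[4] `<polyline>` open polyline, #0000ff→engrave S324 F2706: (135.037,98.007) → (159.173,106.373) → (130.718,102.862) → (124.381,184.718) → (69.629,116.931)

[5] `<path>` rectangle, #ff8800→cut S835 F990: (54.394,195.202) → (84.758,195.202) → (84.758,164.320) → (54.394,164.320) → (54.394,195.202) (closed)

G21
G90
G0 X129.450 Y26.138
M3 S835
G01 X14.789 Y58.426 F990
G01 X31.393 Y109.303
G01 X42.423 Y5.600
G01 X94.205 Y95.617
G0 X5.088 Y169.247
M3 S324
G01 X14.714 Y169.247 F2706
G01 X14.714 Y153.880
G01 X5.088 Y153.880
G01 X5.088 Y169.247
G0 X99.197 Y102.290
M3 S324
G01 X91.867 Y104.879 F2706
G01 X88.517 Y119.320
G01 X88.445 Y141.465
G01 X90.947 Y167.164
G01 X95.321 Y192.269
G01 X100.864 Y212.630
G01 X106.874 Y224.098
G01 X112.646 Y222.525
G0 X135.037 Y98.007
M3 S324
G01 X159.173 Y106.373 F2706
G01 X130.718 Y102.862
G01 X124.381 Y184.718
G01 X69.629 Y116.931
G0 X54.394 Y195.202
M3 S835
G01 X84.758 Y195.202 F990
G01 X84.758 Y164.320
G01 X54.394 Y164.320
G01 X54.394 Y195.202
M5
G0 X0.000 Y0.000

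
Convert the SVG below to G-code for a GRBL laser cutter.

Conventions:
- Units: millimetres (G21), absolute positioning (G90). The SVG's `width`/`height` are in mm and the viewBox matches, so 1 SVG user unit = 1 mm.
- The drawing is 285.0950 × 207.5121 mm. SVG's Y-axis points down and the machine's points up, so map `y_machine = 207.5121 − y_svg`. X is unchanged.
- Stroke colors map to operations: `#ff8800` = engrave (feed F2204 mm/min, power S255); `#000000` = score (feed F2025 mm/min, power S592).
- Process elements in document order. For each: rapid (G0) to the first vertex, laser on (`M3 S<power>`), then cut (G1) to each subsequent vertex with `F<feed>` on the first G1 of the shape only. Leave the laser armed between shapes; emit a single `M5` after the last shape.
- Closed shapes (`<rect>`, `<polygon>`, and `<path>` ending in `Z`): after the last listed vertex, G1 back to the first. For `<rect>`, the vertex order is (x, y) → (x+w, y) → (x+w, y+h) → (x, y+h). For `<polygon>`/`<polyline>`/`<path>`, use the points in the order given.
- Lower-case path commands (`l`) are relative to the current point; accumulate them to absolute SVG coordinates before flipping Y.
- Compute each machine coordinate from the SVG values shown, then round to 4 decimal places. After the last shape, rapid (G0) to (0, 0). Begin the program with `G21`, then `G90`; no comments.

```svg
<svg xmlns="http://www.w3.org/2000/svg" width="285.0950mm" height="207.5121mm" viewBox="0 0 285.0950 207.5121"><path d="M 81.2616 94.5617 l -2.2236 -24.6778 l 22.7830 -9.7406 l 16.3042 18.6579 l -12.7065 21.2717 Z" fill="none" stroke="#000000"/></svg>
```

1 u = 1 mm; y_m = 207.5121 − y.

[1] `<path>` regular polygon, #000000→score S592 F2025: (81.2616,112.9504) → (79.0380,137.6282) → (101.8210,147.3688) → (118.1252,128.7109) → (105.4187,107.4392) → (81.2616,112.9504) (closed)

G21
G90
G0 X81.2616 Y112.9504
M3 S592
G1 X79.0380 Y137.6282 F2025
G1 X101.8210 Y147.3688
G1 X118.1252 Y128.7109
G1 X105.4187 Y107.4392
G1 X81.2616 Y112.9504
M5
G0 X0.0000 Y0.0000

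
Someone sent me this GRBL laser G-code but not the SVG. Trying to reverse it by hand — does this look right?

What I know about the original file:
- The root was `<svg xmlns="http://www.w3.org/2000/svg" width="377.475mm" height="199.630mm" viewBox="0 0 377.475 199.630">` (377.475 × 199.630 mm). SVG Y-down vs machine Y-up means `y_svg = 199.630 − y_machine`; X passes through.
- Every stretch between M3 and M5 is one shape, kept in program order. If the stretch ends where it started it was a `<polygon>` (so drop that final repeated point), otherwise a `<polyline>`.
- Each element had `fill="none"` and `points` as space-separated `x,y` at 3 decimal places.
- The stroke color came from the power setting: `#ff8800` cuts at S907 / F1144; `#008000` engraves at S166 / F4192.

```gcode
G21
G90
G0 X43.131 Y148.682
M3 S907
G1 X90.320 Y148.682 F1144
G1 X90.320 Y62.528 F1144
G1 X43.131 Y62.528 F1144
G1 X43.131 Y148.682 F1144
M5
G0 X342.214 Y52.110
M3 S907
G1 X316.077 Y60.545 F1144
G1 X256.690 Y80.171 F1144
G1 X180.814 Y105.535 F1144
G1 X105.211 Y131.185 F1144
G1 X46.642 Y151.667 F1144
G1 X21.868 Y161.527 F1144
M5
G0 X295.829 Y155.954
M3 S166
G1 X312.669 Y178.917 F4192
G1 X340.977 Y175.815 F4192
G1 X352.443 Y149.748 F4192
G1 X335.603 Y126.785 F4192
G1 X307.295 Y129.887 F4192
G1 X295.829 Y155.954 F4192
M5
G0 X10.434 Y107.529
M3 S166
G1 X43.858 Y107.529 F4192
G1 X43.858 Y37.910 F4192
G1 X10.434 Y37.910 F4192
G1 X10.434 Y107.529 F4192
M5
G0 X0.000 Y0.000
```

Machine Y-up, SVG Y-down with viewBox height 199.630, so y_svg = 199.630 − y_machine; X carries over.

Run 1: S907 ⇒ cut layer `#ff8800`. The run returns to its start, so emit a `<polygon>` with points (Y-flipped): 43.131,50.948 90.320,50.948 90.320,137.102 43.131,137.102.

Run 2: S907 ⇒ cut layer `#ff8800`. The run is open, so emit a `<polyline>` with points (Y-flipped): 342.214,147.520 316.077,139.085 256.690,119.459 180.814,94.095 105.211,68.445 46.642,47.963 21.868,38.103.

Run 3: S166 ⇒ engrave layer `#008000`. The run returns to its start, so emit a `<polygon>` with points (Y-flipped): 295.829,43.676 312.669,20.713 340.977,23.815 352.443,49.882 335.603,72.845 307.295,69.743.

Run 4: the run's S166 means `#008000` (engrave). The run returns to its start, so emit a `<polygon>` with points (Y-flipped): 10.434,92.101 43.858,92.101 43.858,161.720 10.434,161.720.

<svg xmlns="http://www.w3.org/2000/svg" width="377.475mm" height="199.630mm" viewBox="0 0 377.475 199.630">
  <polygon points="43.131,50.948 90.320,50.948 90.320,137.102 43.131,137.102" fill="none" stroke="#ff8800"/>
  <polyline points="342.214,147.520 316.077,139.085 256.690,119.459 180.814,94.095 105.211,68.445 46.642,47.963 21.868,38.103" fill="none" stroke="#ff8800"/>
  <polygon points="295.829,43.676 312.669,20.713 340.977,23.815 352.443,49.882 335.603,72.845 307.295,69.743" fill="none" stroke="#008000"/>
  <polygon points="10.434,92.101 43.858,92.101 43.858,161.720 10.434,161.720" fill="none" stroke="#008000"/>
</svg>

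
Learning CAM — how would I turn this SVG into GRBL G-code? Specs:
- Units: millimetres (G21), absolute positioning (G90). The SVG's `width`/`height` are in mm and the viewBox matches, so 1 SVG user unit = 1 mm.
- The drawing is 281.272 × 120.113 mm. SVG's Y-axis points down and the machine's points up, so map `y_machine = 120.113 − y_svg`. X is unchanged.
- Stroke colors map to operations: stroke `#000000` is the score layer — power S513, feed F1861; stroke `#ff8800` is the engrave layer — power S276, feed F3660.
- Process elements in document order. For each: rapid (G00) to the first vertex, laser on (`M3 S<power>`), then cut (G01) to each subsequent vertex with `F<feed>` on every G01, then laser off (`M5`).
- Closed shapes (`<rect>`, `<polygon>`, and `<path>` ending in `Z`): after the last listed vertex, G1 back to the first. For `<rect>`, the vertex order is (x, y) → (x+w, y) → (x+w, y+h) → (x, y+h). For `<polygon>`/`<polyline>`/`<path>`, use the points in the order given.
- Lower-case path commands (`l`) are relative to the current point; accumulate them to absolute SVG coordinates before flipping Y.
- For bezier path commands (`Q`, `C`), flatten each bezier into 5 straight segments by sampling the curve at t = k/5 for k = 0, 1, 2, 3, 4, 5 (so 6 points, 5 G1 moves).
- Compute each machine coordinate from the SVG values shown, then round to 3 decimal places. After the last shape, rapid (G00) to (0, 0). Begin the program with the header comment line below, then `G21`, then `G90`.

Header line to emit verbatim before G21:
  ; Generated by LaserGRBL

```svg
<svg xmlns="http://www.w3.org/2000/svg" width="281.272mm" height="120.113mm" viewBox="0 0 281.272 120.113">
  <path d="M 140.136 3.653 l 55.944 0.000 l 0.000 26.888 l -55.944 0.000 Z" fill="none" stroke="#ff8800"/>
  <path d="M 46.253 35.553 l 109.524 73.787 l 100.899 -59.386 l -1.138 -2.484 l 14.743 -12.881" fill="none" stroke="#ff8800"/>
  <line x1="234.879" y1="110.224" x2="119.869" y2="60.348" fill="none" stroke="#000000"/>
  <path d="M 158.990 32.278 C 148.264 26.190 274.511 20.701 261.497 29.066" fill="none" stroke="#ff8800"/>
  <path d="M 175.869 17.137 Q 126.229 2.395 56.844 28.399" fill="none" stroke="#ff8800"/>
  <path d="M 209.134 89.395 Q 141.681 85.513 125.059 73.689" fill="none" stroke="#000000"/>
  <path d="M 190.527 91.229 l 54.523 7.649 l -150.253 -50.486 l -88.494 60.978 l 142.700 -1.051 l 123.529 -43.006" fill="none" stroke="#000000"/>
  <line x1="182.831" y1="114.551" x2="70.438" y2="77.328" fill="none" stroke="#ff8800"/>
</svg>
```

; Generated by LaserGRBL
G21
G90
G00 X140.136 Y116.460
M3 S276
G01 X196.080 Y116.460 F3660
G01 X196.080 Y89.572 F3660
G01 X140.136 Y89.572 F3660
G01 X140.136 Y116.460 F3660
M5
G00 X46.253 Y84.560
M3 S276
G01 X155.777 Y10.773 F3660
G01 X256.676 Y70.159 F3660
G01 X255.538 Y72.643 F3660
G01 X270.281 Y85.524 F3660
M5
G00 X234.879 Y9.889
M3 S513
G01 X119.869 Y59.765 F1861
M5
G00 X158.990 Y87.835
M3 S276
G01 X166.781 Y91.310 F3660
G01 X194.187 Y94.005 F3660
G01 X227.947 Y95.283 F3660
G01 X254.804 Y94.510 F3660
G01 X261.497 Y91.047 F3660
M5
G00 X175.869 Y102.976
M3 S276
G01 X155.223 Y107.243 F3660
G01 X132.998 Y108.250 F3660
G01 X109.193 Y105.998 F3660
G01 X83.808 Y100.486 F3660
G01 X56.844 Y91.714 F3660
M5
G00 X209.134 Y30.718
M3 S513
G01 X184.186 Y32.588 F1861
G01 X163.305 Y35.094 F1861
G01 X146.490 Y38.236 F1861
G01 X133.741 Y42.012 F1861
G01 X125.059 Y46.424 F1861
M5
G00 X190.527 Y28.884
M3 S513
G01 X245.050 Y21.235 F1861
G01 X94.797 Y71.721 F1861
G01 X6.303 Y10.743 F1861
G01 X149.003 Y11.794 F1861
G01 X272.532 Y54.800 F1861
M5
G00 X182.831 Y5.562
M3 S276
G01 X70.438 Y42.785 F3660
M5
G00 X0.000 Y0.000

viewBox `0 0 281.272 120.113` with mm width/height → 1 unit = 1 mm. Flip: y_m = 120.113 − y_svg.

**Shape 1** — `<path>` rectangle, stroke `#ff8800` → engrave (S276, F3660). Machine vertices: (140.136,116.460) → (196.080,116.460) → (196.080,89.572) → (140.136,89.572) → (140.136,116.460). Closed: final G1 returns to the first vertex.

**Shape 2** — `<path>` open polyline, stroke `#ff8800` → engrave (S276, F3660). Machine vertices: (46.253,84.560) → (155.777,10.773) → (256.676,70.159) → (255.538,72.643) → (270.281,85.524). Open path.

**Shape 3** — `<line>` line segment, stroke `#000000` → score (S513, F1861). Machine vertices: (234.879,9.889) → (119.869,59.765). Open path.

**Shape 4** — `<path>` cubic bezier, stroke `#ff8800` → engrave (S276, F3660). Control points (SVG): P0=(158.990,32.278), P1=(148.264,26.190), P2=(274.511,20.701), P3=(261.497,29.066); sampled at t=k/5. Machine vertices: (158.990,87.835) → (166.781,91.310) → (194.187,94.005) → (227.947,95.283) → (254.804,94.510) → (261.497,91.047). Open path.

**Shape 5** — `<path>` quadratic bezier, stroke `#ff8800` → engrave (S276, F3660). Control points (SVG): P0=(175.869,17.137), P1=(126.229,2.395), P2=(56.844,28.399); sampled at t=k/5. Machine vertices: (175.869,102.976) → (155.223,107.243) → (132.998,108.250) → (109.193,105.998) → (83.808,100.486) → (56.844,91.714). Open path.

**Shape 6** — `<path>` quadratic bezier, stroke `#000000` → score (S513, F1861). Control points (SVG): P0=(209.134,89.395), P1=(141.681,85.513), P2=(125.059,73.689); sampled at t=k/5. Machine vertices: (209.134,30.718) → (184.186,32.588) → (163.305,35.094) → (146.490,38.236) → (133.741,42.012) → (125.059,46.424). Open path.

**Shape 7** — `<path>` open polyline, stroke `#000000` → score (S513, F1861). Machine vertices: (190.527,28.884) → (245.050,21.235) → (94.797,71.721) → (6.303,10.743) → (149.003,11.794) → (272.532,54.800). Open path.

**Shape 8** — `<line>` line segment, stroke `#ff8800` → engrave (S276, F3660). Machine vertices: (182.831,5.562) → (70.438,42.785). Open path.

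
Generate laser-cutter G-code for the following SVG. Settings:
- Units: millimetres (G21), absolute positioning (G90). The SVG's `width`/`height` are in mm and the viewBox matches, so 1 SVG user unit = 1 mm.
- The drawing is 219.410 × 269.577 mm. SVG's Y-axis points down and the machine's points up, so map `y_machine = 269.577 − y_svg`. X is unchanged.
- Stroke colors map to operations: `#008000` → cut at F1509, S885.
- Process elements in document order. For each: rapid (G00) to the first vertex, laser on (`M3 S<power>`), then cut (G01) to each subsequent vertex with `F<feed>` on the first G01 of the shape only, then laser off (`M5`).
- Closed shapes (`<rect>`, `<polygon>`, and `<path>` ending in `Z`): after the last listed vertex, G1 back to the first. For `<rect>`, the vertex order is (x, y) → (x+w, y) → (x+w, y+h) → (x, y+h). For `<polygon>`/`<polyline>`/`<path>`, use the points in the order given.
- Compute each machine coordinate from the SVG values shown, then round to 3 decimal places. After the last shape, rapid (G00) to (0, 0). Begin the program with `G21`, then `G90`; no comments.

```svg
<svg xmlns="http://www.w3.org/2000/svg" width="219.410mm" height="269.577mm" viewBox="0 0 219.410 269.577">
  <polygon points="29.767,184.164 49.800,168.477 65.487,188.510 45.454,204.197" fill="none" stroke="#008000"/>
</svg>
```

G21
G90
G00 X29.767 Y85.413
M3 S885
G01 X49.800 Y101.100 F1509
G01 X65.487 Y81.067
G01 X45.454 Y65.380
G01 X29.767 Y85.413
M5
G00 X0.000 Y0.000

1 u = 1 mm; y_m = 269.577 − y.

[1] `<polygon>` regular polygon, #008000→cut S885 F1509: (29.767,85.413) → (49.800,101.100) → (65.487,81.067) → (45.454,65.380) → (29.767,85.413) (closed)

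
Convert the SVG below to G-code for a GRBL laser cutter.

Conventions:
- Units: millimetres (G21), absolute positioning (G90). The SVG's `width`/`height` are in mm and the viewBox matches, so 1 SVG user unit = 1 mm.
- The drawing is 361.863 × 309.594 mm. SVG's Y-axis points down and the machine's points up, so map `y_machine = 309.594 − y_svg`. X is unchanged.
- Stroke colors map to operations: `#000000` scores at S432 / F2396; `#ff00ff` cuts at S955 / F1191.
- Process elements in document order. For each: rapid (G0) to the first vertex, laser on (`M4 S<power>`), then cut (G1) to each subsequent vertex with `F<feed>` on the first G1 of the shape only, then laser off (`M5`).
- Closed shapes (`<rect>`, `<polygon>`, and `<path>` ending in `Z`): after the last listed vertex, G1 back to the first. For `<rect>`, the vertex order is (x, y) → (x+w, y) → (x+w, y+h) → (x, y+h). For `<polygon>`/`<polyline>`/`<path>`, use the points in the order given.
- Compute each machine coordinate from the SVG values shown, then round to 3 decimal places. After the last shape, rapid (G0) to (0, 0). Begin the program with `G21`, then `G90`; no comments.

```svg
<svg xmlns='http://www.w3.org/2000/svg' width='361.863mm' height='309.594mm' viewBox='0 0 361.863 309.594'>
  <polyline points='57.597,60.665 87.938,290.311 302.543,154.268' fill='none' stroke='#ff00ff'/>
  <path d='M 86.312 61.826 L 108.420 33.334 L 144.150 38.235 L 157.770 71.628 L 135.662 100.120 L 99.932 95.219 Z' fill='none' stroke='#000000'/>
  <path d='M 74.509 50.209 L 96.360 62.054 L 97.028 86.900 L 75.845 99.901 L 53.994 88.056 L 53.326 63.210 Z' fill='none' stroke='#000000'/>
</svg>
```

1 u = 1 mm; y_m = 309.594 − y.

[1] `<polyline>` open polyline, #ff00ff→cut S955 F1191: (57.597,248.929) → (87.938,19.283) → (302.543,155.326)

[2] `<path>` regular polygon, #000000→score S432 F2396: (86.312,247.768) → (108.420,276.260) → (144.150,271.359) → (157.770,237.966) → (135.662,209.474) → (99.932,214.375) → (86.312,247.768) (closed)

[3] `<path>` regular polygon, #000000→score S432 F2396: (74.509,259.385) → (96.360,247.540) → (97.028,222.694) → (75.845,209.693) → (53.994,221.538) → (53.326,246.384) → (74.509,259.385) (closed)

G21
G90
G0 X57.597 Y248.929
M4 S955
G1 X87.938 Y19.283 F1191
G1 X302.543 Y155.326
M5
G0 X86.312 Y247.768
M4 S432
G1 X108.420 Y276.260 F2396
G1 X144.150 Y271.359
G1 X157.770 Y237.966
G1 X135.662 Y209.474
G1 X99.932 Y214.375
G1 X86.312 Y247.768
M5
G0 X74.509 Y259.385
M4 S432
G1 X96.360 Y247.540 F2396
G1 X97.028 Y222.694
G1 X75.845 Y209.693
G1 X53.994 Y221.538
G1 X53.326 Y246.384
G1 X74.509 Y259.385
M5
G0 X0.000 Y0.000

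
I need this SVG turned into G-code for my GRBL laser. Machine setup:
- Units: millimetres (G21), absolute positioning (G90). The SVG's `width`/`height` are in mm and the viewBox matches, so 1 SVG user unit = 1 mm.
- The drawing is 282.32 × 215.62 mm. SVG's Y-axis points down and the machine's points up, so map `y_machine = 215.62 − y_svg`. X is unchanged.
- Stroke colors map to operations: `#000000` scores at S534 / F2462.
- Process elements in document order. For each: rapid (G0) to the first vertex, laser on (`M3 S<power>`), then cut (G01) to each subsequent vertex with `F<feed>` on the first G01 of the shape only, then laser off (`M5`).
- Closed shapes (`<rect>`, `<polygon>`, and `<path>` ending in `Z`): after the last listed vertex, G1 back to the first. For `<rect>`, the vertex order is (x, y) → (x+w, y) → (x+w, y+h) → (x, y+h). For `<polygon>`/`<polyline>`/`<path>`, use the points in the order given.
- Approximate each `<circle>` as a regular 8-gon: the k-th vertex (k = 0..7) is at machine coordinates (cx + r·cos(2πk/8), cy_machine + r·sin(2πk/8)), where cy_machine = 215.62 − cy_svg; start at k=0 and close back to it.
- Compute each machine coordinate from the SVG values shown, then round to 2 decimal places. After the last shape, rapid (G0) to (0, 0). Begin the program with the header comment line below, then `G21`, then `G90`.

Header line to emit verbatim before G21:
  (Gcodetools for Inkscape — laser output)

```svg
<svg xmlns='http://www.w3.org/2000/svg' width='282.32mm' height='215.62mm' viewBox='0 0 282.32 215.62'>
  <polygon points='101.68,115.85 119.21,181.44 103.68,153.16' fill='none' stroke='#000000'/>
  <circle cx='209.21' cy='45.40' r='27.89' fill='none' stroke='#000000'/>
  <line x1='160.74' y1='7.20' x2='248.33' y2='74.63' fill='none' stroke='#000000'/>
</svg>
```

1 u = 1 mm; y_m = 215.62 − y.

[1] `<polygon>` closed polygon, #000000→score S534 F2462: (101.68,99.77) → (119.21,34.18) → (103.68,62.46) → (101.68,99.77) (closed)

[2] `<circle>` circle, #000000→score S534 F2462: (237.10,170.22) → (228.93,189.94) → (209.21,198.11) → (189.49,189.94) → (181.32,170.22) → (189.49,150.50) → (209.21,142.33) → (228.93,150.50) → (237.10,170.22) (closed)

[3] `<line>` line segment, #000000→score S534 F2462: (160.74,208.42) → (248.33,140.99)

(Gcodetools for Inkscape — laser output)
G21
G90
G0 X101.68 Y99.77
M3 S534
G01 X119.21 Y34.18 F2462
G01 X103.68 Y62.46
G01 X101.68 Y99.77
M5
G0 X237.10 Y170.22
M3 S534
G01 X228.93 Y189.94 F2462
G01 X209.21 Y198.11
G01 X189.49 Y189.94
G01 X181.32 Y170.22
G01 X189.49 Y150.50
G01 X209.21 Y142.33
G01 X228.93 Y150.50
G01 X237.10 Y170.22
M5
G0 X160.74 Y208.42
M3 S534
G01 X248.33 Y140.99 F2462
M5
G0 X0.00 Y0.00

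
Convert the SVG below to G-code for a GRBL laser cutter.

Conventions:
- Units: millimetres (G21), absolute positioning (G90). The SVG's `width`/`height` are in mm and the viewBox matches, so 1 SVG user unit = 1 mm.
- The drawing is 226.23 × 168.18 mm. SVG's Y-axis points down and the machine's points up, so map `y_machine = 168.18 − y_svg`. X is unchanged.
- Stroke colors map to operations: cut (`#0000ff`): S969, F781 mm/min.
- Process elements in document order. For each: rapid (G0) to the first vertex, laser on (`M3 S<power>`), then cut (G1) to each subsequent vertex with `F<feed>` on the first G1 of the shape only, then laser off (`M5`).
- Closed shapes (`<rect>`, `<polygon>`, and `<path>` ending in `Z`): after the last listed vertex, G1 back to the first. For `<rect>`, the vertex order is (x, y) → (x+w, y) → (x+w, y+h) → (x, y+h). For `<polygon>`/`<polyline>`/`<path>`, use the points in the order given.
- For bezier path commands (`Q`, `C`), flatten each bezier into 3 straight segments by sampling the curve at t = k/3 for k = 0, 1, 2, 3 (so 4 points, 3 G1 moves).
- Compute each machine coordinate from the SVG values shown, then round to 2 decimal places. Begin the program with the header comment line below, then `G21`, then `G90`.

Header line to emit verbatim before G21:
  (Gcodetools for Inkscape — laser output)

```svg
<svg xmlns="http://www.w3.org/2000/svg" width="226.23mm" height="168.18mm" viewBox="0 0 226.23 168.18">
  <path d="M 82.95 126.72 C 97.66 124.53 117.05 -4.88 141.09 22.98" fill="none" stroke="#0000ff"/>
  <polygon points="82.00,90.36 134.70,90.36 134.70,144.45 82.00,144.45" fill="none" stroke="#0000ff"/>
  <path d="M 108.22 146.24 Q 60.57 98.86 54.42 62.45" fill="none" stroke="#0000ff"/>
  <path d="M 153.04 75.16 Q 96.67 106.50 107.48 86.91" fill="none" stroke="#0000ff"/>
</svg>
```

(Gcodetools for Inkscape — laser output)
G21
G90
G0 X82.95 Y41.46
M3 S969
G1 X99.22 Y75.52 F781
G1 X118.60 Y131.17
G1 X141.09 Y145.20
M5
G0 X82.00 Y77.82
M3 S969
G1 X134.70 Y77.82 F781
G1 X134.70 Y23.73
G1 X82.00 Y23.73
G1 X82.00 Y77.82
M5
G0 X108.22 Y21.94
M3 S969
G1 X81.06 Y52.31 F781
G1 X63.13 Y80.24
G1 X54.42 Y105.73
M5
G0 X153.04 Y93.02
M3 S969
G1 X122.92 Y77.79 F781
G1 X107.74 Y73.87
G1 X107.48 Y81.27
M5

Since the viewBox matches the mm dimensions, user units are millimetres directly. The only transform is the Y-flip y_m = 168.18 − y_svg.

Shape 1 is a cubic bezier drawn with `<path>`. Its stroke #0000ff means cut at S969, F781. After flipping Y the toolpath is (82.95,41.46) → (99.22,75.52) → (118.60,131.17) → (141.09,145.20).

Shape 2 is a rectangle drawn with `<polygon>`. Its stroke #0000ff means cut at S969, F781. After flipping Y the toolpath is (82.00,77.82) → (134.70,77.82) → (134.70,23.73) → (82.00,23.73) → (82.00,77.82), returning to the start.

Shape 3 is a quadratic bezier drawn with `<path>`. Its stroke #0000ff means cut at S969, F781. After flipping Y the toolpath is (108.22,21.94) → (81.06,52.31) → (63.13,80.24) → (54.42,105.73).

Shape 4 is a quadratic bezier drawn with `<path>`. Its stroke #0000ff means cut at S969, F781. After flipping Y the toolpath is (153.04,93.02) → (122.92,77.79) → (107.74,73.87) → (107.48,81.27).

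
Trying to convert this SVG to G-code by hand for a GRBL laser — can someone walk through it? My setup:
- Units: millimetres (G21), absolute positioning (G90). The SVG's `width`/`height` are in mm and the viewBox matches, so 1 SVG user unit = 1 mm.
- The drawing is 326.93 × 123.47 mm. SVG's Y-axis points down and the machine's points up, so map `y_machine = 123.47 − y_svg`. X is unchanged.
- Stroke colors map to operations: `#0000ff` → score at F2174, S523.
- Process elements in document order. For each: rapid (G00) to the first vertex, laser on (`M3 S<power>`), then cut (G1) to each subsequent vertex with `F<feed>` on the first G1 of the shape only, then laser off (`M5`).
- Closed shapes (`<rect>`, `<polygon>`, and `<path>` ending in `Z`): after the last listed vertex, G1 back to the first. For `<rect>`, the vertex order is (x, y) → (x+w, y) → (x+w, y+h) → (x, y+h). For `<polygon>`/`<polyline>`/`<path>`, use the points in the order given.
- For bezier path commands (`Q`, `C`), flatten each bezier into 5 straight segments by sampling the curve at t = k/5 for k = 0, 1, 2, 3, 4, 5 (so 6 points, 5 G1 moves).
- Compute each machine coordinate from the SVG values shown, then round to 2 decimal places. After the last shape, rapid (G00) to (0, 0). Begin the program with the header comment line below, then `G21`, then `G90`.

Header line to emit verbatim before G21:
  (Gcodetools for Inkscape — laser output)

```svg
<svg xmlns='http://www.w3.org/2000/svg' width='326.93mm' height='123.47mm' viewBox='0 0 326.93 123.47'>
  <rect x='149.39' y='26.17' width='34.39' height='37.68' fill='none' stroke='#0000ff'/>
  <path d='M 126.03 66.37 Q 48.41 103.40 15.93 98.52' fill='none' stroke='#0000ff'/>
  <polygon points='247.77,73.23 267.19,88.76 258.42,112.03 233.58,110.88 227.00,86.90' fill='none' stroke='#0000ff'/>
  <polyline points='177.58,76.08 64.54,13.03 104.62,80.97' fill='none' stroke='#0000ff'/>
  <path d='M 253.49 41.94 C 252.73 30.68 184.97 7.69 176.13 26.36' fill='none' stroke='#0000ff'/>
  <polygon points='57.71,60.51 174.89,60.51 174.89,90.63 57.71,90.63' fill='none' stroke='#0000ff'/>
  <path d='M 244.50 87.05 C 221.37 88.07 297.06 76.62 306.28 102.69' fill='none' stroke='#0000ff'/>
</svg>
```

Since the viewBox matches the mm dimensions, user units are millimetres directly. The only transform is the Y-flip y_m = 123.47 − y_svg.

Shape 1 is a rectangle drawn with `<rect>`. Its stroke #0000ff means score at S523, F2174. After flipping Y the toolpath is (149.39,97.30) → (183.78,97.30) → (183.78,59.62) → (149.39,59.62) → (149.39,97.30), returning to the start.

Shape 2 is a quadratic bezier drawn with `<path>`. Its stroke #0000ff means score at S523, F2174. After flipping Y the toolpath is (126.03,57.10) → (96.79,43.96) → (71.16,34.18) → (49.14,27.75) → (30.73,24.67) → (15.93,24.95).

Shape 3 is a regular polygon drawn with `<polygon>`. Its stroke #0000ff means score at S523, F2174. After flipping Y the toolpath is (247.77,50.24) → (267.19,34.71) → (258.42,11.44) → (233.58,12.59) → (227.00,36.57) → (247.77,50.24), returning to the start.

Shape 4 is a open polyline drawn with `<polyline>`. Its stroke #0000ff means score at S523, F2174. After flipping Y the toolpath is (177.58,47.39) → (64.54,110.44) → (104.62,42.50).

Shape 5 is a cubic bezier drawn with `<path>`. Its stroke #0000ff means score at S523, F2174. After flipping Y the toolpath is (253.49,81.53) → (246.00,89.27) → (228.48,97.26) → (206.96,102.93) → (187.50,103.74) → (176.13,97.11).

Shape 6 is a rectangle drawn with `<polygon>`. Its stroke #0000ff means score at S523, F2174. After flipping Y the toolpath is (57.71,62.96) → (174.89,62.96) → (174.89,32.84) → (57.71,32.84) → (57.71,62.96), returning to the start.

Shape 7 is a cubic bezier drawn with `<path>`. Its stroke #0000ff means score at S523, F2174. After flipping Y the toolpath is (244.50,36.42) → (241.16,36.90) → (253.60,37.98) → (273.89,37.25) → (294.09,32.32) → (306.28,20.78).

(Gcodetools for Inkscape — laser output)
G21
G90
G00 X149.39 Y97.30
M3 S523
G1 X183.78 Y97.30 F2174
G1 X183.78 Y59.62
G1 X149.39 Y59.62
G1 X149.39 Y97.30
M5
G00 X126.03 Y57.10
M3 S523
G1 X96.79 Y43.96 F2174
G1 X71.16 Y34.18
G1 X49.14 Y27.75
G1 X30.73 Y24.67
G1 X15.93 Y24.95
M5
G00 X247.77 Y50.24
M3 S523
G1 X267.19 Y34.71 F2174
G1 X258.42 Y11.44
G1 X233.58 Y12.59
G1 X227.00 Y36.57
G1 X247.77 Y50.24
M5
G00 X177.58 Y47.39
M3 S523
G1 X64.54 Y110.44 F2174
G1 X104.62 Y42.50
M5
G00 X253.49 Y81.53
M3 S523
G1 X246.00 Y89.27 F2174
G1 X228.48 Y97.26
G1 X206.96 Y102.93
G1 X187.50 Y103.74
G1 X176.13 Y97.11
M5
G00 X57.71 Y62.96
M3 S523
G1 X174.89 Y62.96 F2174
G1 X174.89 Y32.84
G1 X57.71 Y32.84
G1 X57.71 Y62.96
M5
G00 X244.50 Y36.42
M3 S523
G1 X241.16 Y36.90 F2174
G1 X253.60 Y37.98
G1 X273.89 Y37.25
G1 X294.09 Y32.32
G1 X306.28 Y20.78
M5
G00 X0.00 Y0.00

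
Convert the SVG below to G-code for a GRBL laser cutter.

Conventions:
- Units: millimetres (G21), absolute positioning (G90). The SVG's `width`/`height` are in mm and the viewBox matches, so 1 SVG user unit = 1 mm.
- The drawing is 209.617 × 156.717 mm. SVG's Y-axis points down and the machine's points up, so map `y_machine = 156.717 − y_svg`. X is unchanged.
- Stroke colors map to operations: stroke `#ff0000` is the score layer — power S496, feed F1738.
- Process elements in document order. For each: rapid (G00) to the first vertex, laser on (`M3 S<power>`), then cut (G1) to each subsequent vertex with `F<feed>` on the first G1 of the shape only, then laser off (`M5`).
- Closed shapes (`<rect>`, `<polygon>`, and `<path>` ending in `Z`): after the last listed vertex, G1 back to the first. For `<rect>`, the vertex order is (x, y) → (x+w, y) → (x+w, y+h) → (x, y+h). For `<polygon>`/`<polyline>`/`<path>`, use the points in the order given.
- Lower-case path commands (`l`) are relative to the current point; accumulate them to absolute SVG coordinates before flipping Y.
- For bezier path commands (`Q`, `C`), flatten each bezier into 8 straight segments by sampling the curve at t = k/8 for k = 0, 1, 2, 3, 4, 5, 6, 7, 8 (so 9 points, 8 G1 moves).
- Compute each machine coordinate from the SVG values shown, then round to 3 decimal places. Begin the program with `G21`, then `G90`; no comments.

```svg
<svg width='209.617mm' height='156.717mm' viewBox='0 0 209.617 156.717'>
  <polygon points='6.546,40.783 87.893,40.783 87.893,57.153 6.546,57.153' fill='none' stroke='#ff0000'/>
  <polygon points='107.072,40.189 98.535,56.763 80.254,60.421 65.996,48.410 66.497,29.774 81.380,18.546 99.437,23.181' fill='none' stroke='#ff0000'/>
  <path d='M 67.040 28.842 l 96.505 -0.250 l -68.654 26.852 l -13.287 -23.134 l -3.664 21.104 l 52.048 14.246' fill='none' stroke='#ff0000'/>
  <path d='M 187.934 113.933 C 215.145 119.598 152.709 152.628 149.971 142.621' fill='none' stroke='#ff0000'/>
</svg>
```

G21
G90
G00 X6.546 Y115.934
M3 S496
G1 X87.893 Y115.934 F1738
G1 X87.893 Y99.564
G1 X6.546 Y99.564
G1 X6.546 Y115.934
M5
G00 X107.072 Y116.528
M3 S496
G1 X98.535 Y99.954 F1738
G1 X80.254 Y96.296
G1 X65.996 Y108.307
G1 X66.497 Y126.943
G1 X81.380 Y138.171
G1 X99.437 Y133.536
G1 X107.072 Y116.528
M5
G00 X67.040 Y127.875
M3 S496
G1 X163.545 Y128.125 F1738
G1 X94.891 Y101.273
G1 X81.604 Y124.407
G1 X77.940 Y103.303
G1 X129.988 Y89.057
M5
G00 X187.934 Y42.784
M3 S496
G1 X194.228 Y39.514 F1738
G1 X193.867 Y34.504
G1 X188.602 Y28.579
G1 X180.183 Y22.563
G1 X170.361 Y17.282
G1 X160.884 Y13.560
G1 X153.504 Y12.223
G1 X149.971 Y14.096
M5

viewBox `0 0 209.617 156.717` with mm width/height → 1 unit = 1 mm. Flip: y_m = 156.717 − y_svg.

**Shape 1** — `<polygon>` rectangle, stroke `#ff0000` → score (S496, F1738). Machine vertices: (6.546,115.934) → (87.893,115.934) → (87.893,99.564) → (6.546,99.564) → (6.546,115.934). Closed: final G1 returns to the first vertex.

**Shape 2** — `<polygon>` regular polygon, stroke `#ff0000` → score (S496, F1738). Machine vertices: (107.072,116.528) → (98.535,99.954) → (80.254,96.296) → (65.996,108.307) → (66.497,126.943) → (81.380,138.171) → (99.437,133.536) → (107.072,116.528). Closed: final G1 returns to the first vertex.

**Shape 3** — `<path>` open polyline, stroke `#ff0000` → score (S496, F1738). Machine vertices: (67.040,127.875) → (163.545,128.125) → (94.891,101.273) → (81.604,124.407) → (77.940,103.303) → (129.988,89.057). Open path.

**Shape 4** — `<path>` cubic bezier, stroke `#ff0000` → score (S496, F1738). Control points (SVG): P0=(187.934,113.933), P1=(215.145,119.598), P2=(152.709,152.628), P3=(149.971,142.621); sampled at t=k/8. Machine vertices: (187.934,42.784) → (194.228,39.514) → (193.867,34.504) → (188.602,28.579) → (180.183,22.563) → (170.361,17.282) → (160.884,13.560) → (153.504,12.223) → (149.971,14.096). Open path.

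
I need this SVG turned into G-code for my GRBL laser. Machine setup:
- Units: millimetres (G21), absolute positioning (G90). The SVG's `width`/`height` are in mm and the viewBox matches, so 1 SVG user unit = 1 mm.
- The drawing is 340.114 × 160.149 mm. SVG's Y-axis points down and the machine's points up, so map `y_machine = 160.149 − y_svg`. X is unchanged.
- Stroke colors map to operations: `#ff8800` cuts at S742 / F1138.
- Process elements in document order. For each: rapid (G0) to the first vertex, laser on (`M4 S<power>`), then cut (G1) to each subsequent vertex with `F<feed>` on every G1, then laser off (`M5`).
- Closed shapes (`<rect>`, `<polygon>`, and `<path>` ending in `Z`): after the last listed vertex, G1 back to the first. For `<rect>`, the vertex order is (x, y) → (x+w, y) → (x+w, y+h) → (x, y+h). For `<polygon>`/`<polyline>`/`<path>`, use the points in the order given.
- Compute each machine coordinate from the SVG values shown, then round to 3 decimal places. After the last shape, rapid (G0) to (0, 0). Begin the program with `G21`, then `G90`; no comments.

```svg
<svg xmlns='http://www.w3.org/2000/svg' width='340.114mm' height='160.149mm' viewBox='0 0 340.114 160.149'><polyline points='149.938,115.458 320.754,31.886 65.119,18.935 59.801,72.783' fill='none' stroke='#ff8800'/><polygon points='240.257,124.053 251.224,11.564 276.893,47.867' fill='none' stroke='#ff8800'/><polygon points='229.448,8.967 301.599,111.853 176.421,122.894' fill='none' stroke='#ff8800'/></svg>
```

Since the viewBox matches the mm dimensions, user units are millimetres directly. The only transform is the Y-flip y_m = 160.149 − y_svg.

Shape 1 is a open polyline drawn with `<polyline>`. Its stroke #ff8800 means cut at S742, F1138. After flipping Y the toolpath is (149.938,44.691) → (320.754,128.263) → (65.119,141.214) → (59.801,87.366).

Shape 2 is a closed polygon drawn with `<polygon>`. Its stroke #ff8800 means cut at S742, F1138. After flipping Y the toolpath is (240.257,36.096) → (251.224,148.585) → (276.893,112.282) → (240.257,36.096), returning to the start.

Shape 3 is a regular polygon drawn with `<polygon>`. Its stroke #ff8800 means cut at S742, F1138. After flipping Y the toolpath is (229.448,151.182) → (301.599,48.296) → (176.421,37.255) → (229.448,151.182), returning to the start.

G21
G90
G0 X149.938 Y44.691
M4 S742
G1 X320.754 Y128.263 F1138
G1 X65.119 Y141.214 F1138
G1 X59.801 Y87.366 F1138
M5
G0 X240.257 Y36.096
M4 S742
G1 X251.224 Y148.585 F1138
G1 X276.893 Y112.282 F1138
G1 X240.257 Y36.096 F1138
M5
G0 X229.448 Y151.182
M4 S742
G1 X301.599 Y48.296 F1138
G1 X176.421 Y37.255 F1138
G1 X229.448 Y151.182 F1138
M5
G0 X0.000 Y0.000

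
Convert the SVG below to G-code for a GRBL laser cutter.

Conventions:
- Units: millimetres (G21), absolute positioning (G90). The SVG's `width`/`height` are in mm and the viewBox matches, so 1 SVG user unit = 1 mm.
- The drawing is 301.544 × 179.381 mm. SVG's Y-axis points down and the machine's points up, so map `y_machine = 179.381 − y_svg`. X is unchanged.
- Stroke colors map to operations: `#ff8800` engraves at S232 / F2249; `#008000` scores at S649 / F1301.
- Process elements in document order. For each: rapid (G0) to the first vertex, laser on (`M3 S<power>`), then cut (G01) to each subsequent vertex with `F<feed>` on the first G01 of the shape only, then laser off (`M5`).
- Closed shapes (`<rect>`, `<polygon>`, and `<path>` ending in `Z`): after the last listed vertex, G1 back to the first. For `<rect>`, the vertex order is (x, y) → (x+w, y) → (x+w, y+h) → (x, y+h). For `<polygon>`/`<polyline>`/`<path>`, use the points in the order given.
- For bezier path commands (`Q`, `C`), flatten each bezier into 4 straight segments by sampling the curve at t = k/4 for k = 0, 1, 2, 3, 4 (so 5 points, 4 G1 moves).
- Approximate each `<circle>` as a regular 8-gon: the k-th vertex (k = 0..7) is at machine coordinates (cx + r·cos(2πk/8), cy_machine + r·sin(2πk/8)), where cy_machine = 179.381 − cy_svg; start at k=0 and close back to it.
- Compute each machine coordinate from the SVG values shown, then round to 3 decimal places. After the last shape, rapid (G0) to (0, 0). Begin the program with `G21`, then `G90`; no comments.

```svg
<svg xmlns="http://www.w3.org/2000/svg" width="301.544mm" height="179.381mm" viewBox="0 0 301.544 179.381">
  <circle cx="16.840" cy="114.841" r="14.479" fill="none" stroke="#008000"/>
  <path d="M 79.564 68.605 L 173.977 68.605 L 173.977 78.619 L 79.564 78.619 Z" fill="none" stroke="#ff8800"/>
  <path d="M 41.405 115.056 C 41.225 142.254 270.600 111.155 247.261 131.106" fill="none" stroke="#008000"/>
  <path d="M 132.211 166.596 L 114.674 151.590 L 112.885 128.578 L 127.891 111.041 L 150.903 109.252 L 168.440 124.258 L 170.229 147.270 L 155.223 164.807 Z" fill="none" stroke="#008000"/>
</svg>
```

G21
G90
G0 X31.319 Y64.540
M3 S649
G01 X27.078 Y74.778 F1301
G01 X16.840 Y79.019
G01 X6.602 Y74.778
G01 X2.361 Y64.540
G01 X6.602 Y54.302
G01 X16.840 Y50.061
G01 X27.078 Y54.302
G01 X31.319 Y64.540
M5
G0 X79.564 Y110.776
M3 S232
G01 X173.977 Y110.776 F2249
G01 X173.977 Y100.762
G01 X79.564 Y100.762
G01 X79.564 Y110.776
M5
G0 X41.405 Y64.325
M3 S649
G01 X76.776 Y53.149 F1301
G01 X153.018 Y53.582
G01 X224.917 Y55.375
G01 X247.261 Y48.275
M5
G0 X132.211 Y12.785
M3 S649
G01 X114.674 Y27.791 F1301
G01 X112.885 Y50.803
G01 X127.891 Y68.340
G01 X150.903 Y70.129
G01 X168.440 Y55.123
G01 X170.229 Y32.111
G01 X155.223 Y14.574
G01 X132.211 Y12.785
M5
G0 X0.000 Y0.000

Since the viewBox matches the mm dimensions, user units are millimetres directly. The only transform is the Y-flip y_m = 179.381 − y_svg.

Shape 1 is a circle drawn with `<circle>`. Its stroke #008000 means score at S649, F1301. After flipping Y the toolpath is (31.319,64.540) → (27.078,74.778) → (16.840,79.019) → (6.602,74.778) → (2.361,64.540) → (6.602,54.302) → (16.840,50.061) → (27.078,54.302) → (31.319,64.540), returning to the start.

Shape 2 is a rectangle drawn with `<path>`. Its stroke #ff8800 means engrave at S232, F2249. After flipping Y the toolpath is (79.564,110.776) → (173.977,110.776) → (173.977,100.762) → (79.564,100.762) → (79.564,110.776), returning to the start.

Shape 3 is a cubic bezier drawn with `<path>`. Its stroke #008000 means score at S649, F1301. After flipping Y the toolpath is (41.405,64.325) → (76.776,53.149) → (153.018,53.582) → (224.917,55.375) → (247.261,48.275).

Shape 4 is a regular polygon drawn with `<path>`. Its stroke #008000 means score at S649, F1301. After flipping Y the toolpath is (132.211,12.785) → (114.674,27.791) → (112.885,50.803) → (127.891,68.340) → (150.903,70.129) → (168.440,55.123) → (170.229,32.111) → (155.223,14.574) → (132.211,12.785), returning to the start.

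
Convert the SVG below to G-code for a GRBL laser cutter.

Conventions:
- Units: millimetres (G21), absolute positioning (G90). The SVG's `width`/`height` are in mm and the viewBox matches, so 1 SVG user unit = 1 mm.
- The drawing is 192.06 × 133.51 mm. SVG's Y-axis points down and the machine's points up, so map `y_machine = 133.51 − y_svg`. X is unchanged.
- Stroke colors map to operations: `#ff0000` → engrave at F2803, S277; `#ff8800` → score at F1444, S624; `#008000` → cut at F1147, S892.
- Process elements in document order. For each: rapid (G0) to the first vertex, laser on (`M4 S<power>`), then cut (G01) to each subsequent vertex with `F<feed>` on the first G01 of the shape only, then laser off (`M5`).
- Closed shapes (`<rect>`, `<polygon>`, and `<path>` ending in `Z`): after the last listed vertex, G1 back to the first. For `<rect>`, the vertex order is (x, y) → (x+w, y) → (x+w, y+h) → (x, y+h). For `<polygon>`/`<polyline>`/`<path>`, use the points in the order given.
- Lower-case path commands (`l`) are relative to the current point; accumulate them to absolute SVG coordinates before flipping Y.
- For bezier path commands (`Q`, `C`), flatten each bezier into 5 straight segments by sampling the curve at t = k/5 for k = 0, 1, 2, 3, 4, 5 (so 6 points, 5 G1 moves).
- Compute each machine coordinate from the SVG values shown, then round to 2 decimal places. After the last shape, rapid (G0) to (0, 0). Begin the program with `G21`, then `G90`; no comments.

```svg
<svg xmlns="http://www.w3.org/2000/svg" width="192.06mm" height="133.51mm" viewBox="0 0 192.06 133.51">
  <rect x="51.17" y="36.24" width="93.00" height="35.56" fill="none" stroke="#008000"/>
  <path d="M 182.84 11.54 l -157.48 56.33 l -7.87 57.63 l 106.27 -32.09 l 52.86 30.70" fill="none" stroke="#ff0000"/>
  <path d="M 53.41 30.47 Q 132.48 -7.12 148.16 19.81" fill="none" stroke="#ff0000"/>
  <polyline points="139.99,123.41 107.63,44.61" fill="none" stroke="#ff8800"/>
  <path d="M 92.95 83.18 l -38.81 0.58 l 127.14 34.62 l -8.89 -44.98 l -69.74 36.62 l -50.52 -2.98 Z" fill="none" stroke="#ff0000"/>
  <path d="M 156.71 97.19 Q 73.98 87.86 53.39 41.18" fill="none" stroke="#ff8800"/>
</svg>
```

1 u = 1 mm; y_m = 133.51 − y.

[1] `<rect>` rectangle, #008000→cut S892 F1147: (51.17,97.27) → (144.17,97.27) → (144.17,61.71) → (51.17,61.71) → (51.17,97.27) (closed)

[2] `<path>` open polyline, #ff0000→engrave S277 F2803: (182.84,121.97) → (25.36,65.64) → (17.49,8.01) → (123.76,40.10) → (176.62,9.40)

[3] `<path>` quadratic bezier, #ff0000→engrave S277 F2803: (53.41,103.04) → (82.50,115.50) → (106.52,122.79) → (125.47,124.92) → (139.35,121.89) → (148.16,113.70)

[4] `<polyline>` line segment, #ff8800→score S624 F1444: (139.99,10.10) → (107.63,88.90)

[5] `<path>` closed polygon, #ff0000→engrave S277 F2803: (92.95,50.33) → (54.14,49.75) → (181.28,15.13) → (172.39,60.11) → (102.65,23.49) → (52.13,26.47) → (92.95,50.33) (closed)

[6] `<path>` quadratic bezier, #ff8800→score S624 F1444: (156.71,36.32) → (126.10,41.55) → (100.47,49.76) → (79.80,60.96) → (64.11,75.15) → (53.39,92.33)

G21
G90
G0 X51.17 Y97.27
M4 S892
G01 X144.17 Y97.27 F1147
G01 X144.17 Y61.71
G01 X51.17 Y61.71
G01 X51.17 Y97.27
M5
G0 X182.84 Y121.97
M4 S277
G01 X25.36 Y65.64 F2803
G01 X17.49 Y8.01
G01 X123.76 Y40.10
G01 X176.62 Y9.40
M5
G0 X53.41 Y103.04
M4 S277
G01 X82.50 Y115.50 F2803
G01 X106.52 Y122.79
G01 X125.47 Y124.92
G01 X139.35 Y121.89
G01 X148.16 Y113.70
M5
G0 X139.99 Y10.10
M4 S624
G01 X107.63 Y88.90 F1444
M5
G0 X92.95 Y50.33
M4 S277
G01 X54.14 Y49.75 F2803
G01 X181.28 Y15.13
G01 X172.39 Y60.11
G01 X102.65 Y23.49
G01 X52.13 Y26.47
G01 X92.95 Y50.33
M5
G0 X156.71 Y36.32
M4 S624
G01 X126.10 Y41.55 F1444
G01 X100.47 Y49.76
G01 X79.80 Y60.96
G01 X64.11 Y75.15
G01 X53.39 Y92.33
M5
G0 X0.00 Y0.00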